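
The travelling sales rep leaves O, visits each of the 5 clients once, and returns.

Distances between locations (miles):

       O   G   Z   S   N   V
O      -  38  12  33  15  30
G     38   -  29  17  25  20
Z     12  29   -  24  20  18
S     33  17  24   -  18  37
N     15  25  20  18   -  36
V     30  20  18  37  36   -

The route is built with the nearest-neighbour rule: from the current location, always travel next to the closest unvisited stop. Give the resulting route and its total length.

From O: distances to unvisited — Z=12, N=15, V=30, S=33, G=38. Nearest is Z (12).
From Z: distances to unvisited — V=18, N=20, S=24, G=29. Nearest is V (18).
From V: distances to unvisited — G=20, N=36, S=37. Nearest is G (20).
From G: distances to unvisited — S=17, N=25. Nearest is S (17).
From S: distances to unvisited — N=18. Nearest is N (18).
Return N→O: 15.
Total = 12 + 18 + 20 + 17 + 18 + 15 = 100.

Nearest-neighbour total = 100 miles; route O → Z → V → G → S → N → O.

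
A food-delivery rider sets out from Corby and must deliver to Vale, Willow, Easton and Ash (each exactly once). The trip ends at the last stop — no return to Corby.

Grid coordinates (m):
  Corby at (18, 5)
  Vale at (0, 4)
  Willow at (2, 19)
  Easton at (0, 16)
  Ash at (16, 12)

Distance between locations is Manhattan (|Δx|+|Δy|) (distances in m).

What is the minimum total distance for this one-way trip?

Shortest open route: 47 m.

There are 4! = 24 possible orderings.
Corby→Vale→Willow→Easton→Ash: 19+17+5+20 = 61
Corby→Vale→Willow→Ash→Easton: 19+17+21+20 = 77
Corby→Vale→Easton→Willow→Ash: 19+12+5+21 = 57
Corby→Vale→Easton→Ash→Willow: 19+12+20+21 = 72
Corby→Vale→Ash→Willow→Easton: 19+24+21+5 = 69
Corby→Vale→Ash→Easton→Willow: 19+24+20+5 = 68
Corby→Willow→Vale→Easton→Ash: 30+17+12+20 = 79
Corby→Willow→Vale→Ash→Easton: 30+17+24+20 = 91
Corby→Willow→Easton→Vale→Ash: 30+5+12+24 = 71
Corby→Willow→Easton→Ash→Vale: 30+5+20+24 = 79
Corby→Willow→Ash→Vale→Easton: 30+21+24+12 = 87
Corby→Willow→Ash→Easton→Vale: 30+21+20+12 = 83
Corby→Easton→Vale→Willow→Ash: 29+12+17+21 = 79
Corby→Easton→Vale→Ash→Willow: 29+12+24+21 = 86
… (10 more)
Corby→Ash→Willow→Easton→Vale: 9+21+5+12 = 47  ← best
The minimum is 47.
One shortest path: Corby → Ash → Willow → Easton → Vale.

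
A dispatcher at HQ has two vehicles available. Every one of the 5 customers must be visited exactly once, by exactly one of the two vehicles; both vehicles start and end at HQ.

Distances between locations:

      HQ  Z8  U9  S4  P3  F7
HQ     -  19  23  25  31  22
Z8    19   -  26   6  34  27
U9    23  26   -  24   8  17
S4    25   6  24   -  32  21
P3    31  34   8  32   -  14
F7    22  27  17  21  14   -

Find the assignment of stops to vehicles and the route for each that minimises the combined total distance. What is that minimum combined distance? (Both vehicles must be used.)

Try each way of splitting the stops between the two vehicles (each non-empty) and, for each split, find the best tour for each vehicle:
  {Z8} + {U9, S4, P3, F7}: 38 + 91 = 129
  {U9} + {Z8, S4, P3, F7}: 46 + 91 = 137
  {Z8, U9} + {S4, P3, F7}: 68 + 91 = 159
  {S4} + {Z8, U9, P3, F7}: 50 + 89 = 139
  {Z8, S4} + {U9, P3, F7}: 50 + 67 = 117
  {U9, S4} + {Z8, P3, F7}: 72 + 89 = 161
  … (15 splits in total)
Best: vehicle 1 HQ → Z8 → S4 → HQ = 50; vehicle 2 HQ → U9 → P3 → F7 → HQ = 67; combined 117.

Minimum combined distance: 117.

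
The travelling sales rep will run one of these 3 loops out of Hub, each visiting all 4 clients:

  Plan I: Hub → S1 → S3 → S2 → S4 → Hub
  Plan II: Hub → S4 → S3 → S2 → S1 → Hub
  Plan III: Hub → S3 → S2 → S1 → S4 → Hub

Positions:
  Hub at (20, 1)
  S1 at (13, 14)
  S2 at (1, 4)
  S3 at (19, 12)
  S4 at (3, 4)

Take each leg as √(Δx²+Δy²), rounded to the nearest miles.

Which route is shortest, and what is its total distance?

Shortest is Plan I, total 60 miles.

Plan I: 15 + 6 + 20 + 2 + 17 = 60
Plan II: 17 + 18 + 20 + 16 + 15 = 86
Plan III: 11 + 20 + 16 + 14 + 17 = 78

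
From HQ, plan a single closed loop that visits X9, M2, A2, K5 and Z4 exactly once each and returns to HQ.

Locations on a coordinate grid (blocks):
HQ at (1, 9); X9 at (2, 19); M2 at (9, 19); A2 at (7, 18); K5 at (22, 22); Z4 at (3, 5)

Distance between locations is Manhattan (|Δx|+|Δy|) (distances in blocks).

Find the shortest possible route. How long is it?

With 5 stops there are 5!/2 = 60 distinct round trips (a route and its reverse cost the same).
HQ → X9 → M2 → A2 → K5 → Z4 → HQ: 11+7+3+19+36+6 = 82
HQ → X9 → M2 → A2 → Z4 → K5 → HQ: 11+7+3+17+36+34 = 108
HQ → X9 → M2 → K5 → A2 → Z4 → HQ: 11+7+16+19+17+6 = 76
HQ → X9 → M2 → K5 → Z4 → A2 → HQ: 11+7+16+36+17+15 = 102
HQ → X9 → M2 → Z4 → A2 → K5 → HQ: 11+7+20+17+19+34 = 108
HQ → X9 → M2 → Z4 → K5 → A2 → HQ: 11+7+20+36+19+15 = 108
HQ → X9 → A2 → M2 → K5 → Z4 → HQ: 11+6+3+16+36+6 = 78
HQ → X9 → A2 → M2 → Z4 → K5 → HQ: 11+6+3+20+36+34 = 110
HQ → X9 → A2 → K5 → M2 → Z4 → HQ: 11+6+19+16+20+6 = 78
HQ → X9 → A2 → K5 → Z4 → M2 → HQ: 11+6+19+36+20+18 = 110
HQ → X9 → A2 → Z4 → M2 → K5 → HQ: 11+6+17+20+16+34 = 104
HQ → X9 → A2 → Z4 → K5 → M2 → HQ: 11+6+17+36+16+18 = 104
HQ → X9 → K5 → M2 → A2 → Z4 → HQ: 11+23+16+3+17+6 = 76
HQ → X9 → K5 → M2 → Z4 → A2 → HQ: 11+23+16+20+17+15 = 102
… (46 more)
The minimum is 76.
One optimal route: HQ → X9 → M2 → K5 → A2 → Z4 → HQ (or its reverse).

Minimum total distance: 76 blocks.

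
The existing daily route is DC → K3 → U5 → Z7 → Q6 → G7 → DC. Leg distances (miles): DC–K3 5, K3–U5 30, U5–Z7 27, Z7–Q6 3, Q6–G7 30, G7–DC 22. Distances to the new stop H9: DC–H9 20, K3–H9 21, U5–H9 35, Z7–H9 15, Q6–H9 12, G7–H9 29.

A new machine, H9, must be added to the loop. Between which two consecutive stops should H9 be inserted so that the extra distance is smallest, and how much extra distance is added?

Adding 11 miles by placing H9 on the Q6–G7 leg.

Insertion cost between consecutive stops i–j is d(i,H9) + d(H9,j) − d(i,j):
  between DC and K3: 20 + 21 − 5 = 36
  between K3 and U5: 21 + 35 − 30 = 26
  between U5 and Z7: 35 + 15 − 27 = 23
  between Z7 and Q6: 15 + 12 − 3 = 24
  between Q6 and G7: 12 + 29 − 30 = 11
  between G7 and DC: 29 + 20 − 22 = 27
Cheapest insertion is between Q6 and G7, adding 11.
New total = 117 + 11 = 128.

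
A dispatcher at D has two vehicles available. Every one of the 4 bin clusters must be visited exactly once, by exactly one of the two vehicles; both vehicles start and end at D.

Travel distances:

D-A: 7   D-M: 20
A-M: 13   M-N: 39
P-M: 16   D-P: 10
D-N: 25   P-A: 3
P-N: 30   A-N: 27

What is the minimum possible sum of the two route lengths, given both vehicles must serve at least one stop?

Check every non-empty split of the stops between the two vehicles; for each half take its own optimal tour:
  {P} + {A, M, N}: 20 + 84 = 104
  {A} + {P, M, N}: 14 + 90 = 104
  {P, A} + {M, N}: 20 + 84 = 104
  {M} + {P, A, N}: 40 + 65 = 105
  {P, M} + {A, N}: 46 + 59 = 105
  {A, M} + {P, N}: 40 + 65 = 105
  … (7 splits in total)
  {P, A, M} + {N}: 46 + 50 = 96  ← best
Best: vehicle 1 D → P → A → M → D = 46; vehicle 2 D → N → D = 50; combined 96.

96 — the smallest possible combined total.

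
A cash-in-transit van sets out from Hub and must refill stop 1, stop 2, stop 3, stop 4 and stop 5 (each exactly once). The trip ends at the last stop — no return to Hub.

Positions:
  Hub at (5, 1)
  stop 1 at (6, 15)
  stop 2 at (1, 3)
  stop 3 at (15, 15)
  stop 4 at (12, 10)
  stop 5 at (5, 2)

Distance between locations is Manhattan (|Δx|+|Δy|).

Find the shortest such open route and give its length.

There are 5! = 120 possible orderings.
Hub - stop 1 - stop 2 - stop 3 - stop 4 - stop 5: 15+17+26+8+15 = 81
Hub - stop 1 - stop 2 - stop 3 - stop 5 - stop 4: 15+17+26+23+15 = 96
Hub - stop 1 - stop 2 - stop 4 - stop 3 - stop 5: 15+17+18+8+23 = 81
Hub - stop 1 - stop 2 - stop 4 - stop 5 - stop 3: 15+17+18+15+23 = 88
Hub - stop 1 - stop 2 - stop 5 - stop 3 - stop 4: 15+17+5+23+8 = 68
Hub - stop 1 - stop 2 - stop 5 - stop 4 - stop 3: 15+17+5+15+8 = 60
Hub - stop 1 - stop 3 - stop 2 - stop 4 - stop 5: 15+9+26+18+15 = 83
Hub - stop 1 - stop 3 - stop 2 - stop 5 - stop 4: 15+9+26+5+15 = 70
Hub - stop 1 - stop 3 - stop 4 - stop 2 - stop 5: 15+9+8+18+5 = 55
Hub - stop 1 - stop 3 - stop 4 - stop 5 - stop 2: 15+9+8+15+5 = 52
Hub - stop 1 - stop 3 - stop 5 - stop 2 - stop 4: 15+9+23+5+18 = 70
Hub - stop 1 - stop 3 - stop 5 - stop 4 - stop 2: 15+9+23+15+18 = 80
Hub - stop 1 - stop 4 - stop 2 - stop 3 - stop 5: 15+11+18+26+23 = 93
Hub - stop 1 - stop 4 - stop 2 - stop 5 - stop 3: 15+11+18+5+23 = 72
… (106 more)
Hub - stop 5 - stop 2 - stop 1 - stop 3 - stop 4: 1+5+17+9+8 = 40  ← best
The minimum is 40.
One shortest path: Hub → stop 5 → stop 2 → stop 1 → stop 3 → stop 4.

Minimum one-way distance = 40.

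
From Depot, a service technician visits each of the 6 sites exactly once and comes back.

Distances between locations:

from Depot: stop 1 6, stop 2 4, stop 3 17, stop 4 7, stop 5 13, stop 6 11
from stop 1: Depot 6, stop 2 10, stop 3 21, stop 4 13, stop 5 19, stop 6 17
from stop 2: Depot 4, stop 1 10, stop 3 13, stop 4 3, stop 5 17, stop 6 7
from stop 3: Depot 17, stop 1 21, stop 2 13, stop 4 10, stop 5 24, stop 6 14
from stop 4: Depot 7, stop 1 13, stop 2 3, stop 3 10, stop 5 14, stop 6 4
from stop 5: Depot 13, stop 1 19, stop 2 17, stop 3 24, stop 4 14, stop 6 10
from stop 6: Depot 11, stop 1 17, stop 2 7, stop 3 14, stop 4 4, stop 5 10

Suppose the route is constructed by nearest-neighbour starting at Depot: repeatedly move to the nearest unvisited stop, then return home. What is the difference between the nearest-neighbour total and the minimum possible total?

From Depot: stop 2=4, stop 1=6, stop 4=7, stop 6=11, stop 5=13, stop 3=17 → choose stop 2 (4).
From stop 2: stop 4=3, stop 6=7, stop 1=10, stop 3=13, stop 5=17 → choose stop 4 (3).
From stop 4: stop 6=4, stop 3=10, stop 1=13, stop 5=14 → choose stop 6 (4).
From stop 6: stop 5=10, stop 3=14, stop 1=17 → choose stop 5 (10).
From stop 5: stop 1=19, stop 3=24 → choose stop 1 (19).
From stop 1: stop 3=21 → choose stop 3 (21).
NN route Depot → stop 2 → stop 4 → stop 6 → stop 5 → stop 1 → stop 3 → Depot costs 78.
Optimal: Depot → stop 1 → stop 2 → stop 3 → stop 4 → stop 6 → stop 5 → Depot costs 66 (by enumerating all 360 distinct tours).
Excess = 78 − 66 = 12.

12 longer than the optimal tour.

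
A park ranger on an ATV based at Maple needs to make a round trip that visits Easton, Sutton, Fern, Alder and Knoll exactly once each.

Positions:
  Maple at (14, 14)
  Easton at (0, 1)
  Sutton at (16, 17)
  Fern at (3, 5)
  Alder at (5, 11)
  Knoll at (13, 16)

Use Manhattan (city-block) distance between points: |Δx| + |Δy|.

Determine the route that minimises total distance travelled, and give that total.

Shortest round trip = 64.

There are 60 distinct closed tours to check (reversals are equivalent).
Maple - Easton - Sutton - Fern - Alder - Knoll - Maple: 27+32+25+8+13+3 = 108
Maple - Easton - Sutton - Fern - Knoll - Alder - Maple: 27+32+25+21+13+12 = 130
Maple - Easton - Sutton - Alder - Fern - Knoll - Maple: 27+32+17+8+21+3 = 108
Maple - Easton - Sutton - Alder - Knoll - Fern - Maple: 27+32+17+13+21+20 = 130
Maple - Easton - Sutton - Knoll - Fern - Alder - Maple: 27+32+4+21+8+12 = 104
Maple - Easton - Sutton - Knoll - Alder - Fern - Maple: 27+32+4+13+8+20 = 104
Maple - Easton - Fern - Sutton - Alder - Knoll - Maple: 27+7+25+17+13+3 = 92
Maple - Easton - Fern - Sutton - Knoll - Alder - Maple: 27+7+25+4+13+12 = 88
Maple - Easton - Fern - Alder - Sutton - Knoll - Maple: 27+7+8+17+4+3 = 66
Maple - Easton - Fern - Alder - Knoll - Sutton - Maple: 27+7+8+13+4+5 = 64
Maple - Easton - Fern - Knoll - Sutton - Alder - Maple: 27+7+21+4+17+12 = 88
Maple - Easton - Fern - Knoll - Alder - Sutton - Maple: 27+7+21+13+17+5 = 90
Maple - Easton - Alder - Sutton - Fern - Knoll - Maple: 27+15+17+25+21+3 = 108
Maple - Easton - Alder - Sutton - Knoll - Fern - Maple: 27+15+17+4+21+20 = 104
… (46 more)
The minimum is 64.
One optimal route: Maple → Easton → Fern → Alder → Knoll → Sutton → Maple (or its reverse).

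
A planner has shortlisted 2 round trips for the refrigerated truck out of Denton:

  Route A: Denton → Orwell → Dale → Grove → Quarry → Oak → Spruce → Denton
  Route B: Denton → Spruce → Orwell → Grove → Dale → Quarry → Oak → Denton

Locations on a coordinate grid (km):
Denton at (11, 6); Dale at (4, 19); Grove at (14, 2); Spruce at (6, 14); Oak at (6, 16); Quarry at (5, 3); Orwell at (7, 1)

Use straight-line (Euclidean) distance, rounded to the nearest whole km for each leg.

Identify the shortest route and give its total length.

77 km — Route A is the shortest.

Route A: 6 + 18 + 20 + 9 + 13 + 2 + 9 = 77
Route B: 9 + 13 + 7 + 20 + 16 + 13 + 11 = 89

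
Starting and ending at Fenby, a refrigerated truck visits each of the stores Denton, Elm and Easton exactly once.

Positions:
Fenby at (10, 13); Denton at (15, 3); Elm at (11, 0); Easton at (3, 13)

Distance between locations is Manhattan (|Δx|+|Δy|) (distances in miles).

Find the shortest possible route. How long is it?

Fenby → Denton → Elm → Easton → Fenby: 15+7+21+7 = 50
Fenby → Denton → Easton → Elm → Fenby: 15+22+21+14 = 72
Fenby → Elm → Denton → Easton → Fenby: 14+7+22+7 = 50
The minimum is 50.
One optimal route: Fenby → Denton → Elm → Easton → Fenby (or its reverse).

50 miles — the shortest possible round trip.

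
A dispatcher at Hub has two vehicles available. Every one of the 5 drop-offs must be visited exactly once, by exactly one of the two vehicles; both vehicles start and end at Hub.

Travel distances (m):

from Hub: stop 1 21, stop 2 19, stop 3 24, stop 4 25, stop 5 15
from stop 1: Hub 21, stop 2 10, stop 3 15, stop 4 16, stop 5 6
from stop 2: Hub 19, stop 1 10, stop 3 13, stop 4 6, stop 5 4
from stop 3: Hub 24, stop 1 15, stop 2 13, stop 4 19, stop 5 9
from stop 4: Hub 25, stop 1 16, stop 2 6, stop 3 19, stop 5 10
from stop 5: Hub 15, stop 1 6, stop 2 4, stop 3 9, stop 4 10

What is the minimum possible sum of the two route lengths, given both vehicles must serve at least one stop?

Check every non-empty split of the stops between the two vehicles; for each half take its own optimal tour:
  {stop 1} + {stop 2, stop 3, stop 4, stop 5}: 42 + 68 = 110
  {stop 2} + {stop 1, stop 3, stop 4, stop 5}: 38 + 80 = 118
  {stop 1, stop 2} + {stop 3, stop 4, stop 5}: 50 + 68 = 118
  {stop 3} + {stop 1, stop 2, stop 4, stop 5}: 48 + 62 = 110
  {stop 1, stop 3} + {stop 2, stop 4, stop 5}: 60 + 50 = 110
  {stop 2, stop 3} + {stop 1, stop 4, stop 5}: 56 + 62 = 118
  … (15 splits in total)
Best: vehicle 1 Hub → stop 1 → Hub = 42; vehicle 2 Hub → stop 2 → stop 4 → stop 3 → stop 5 → Hub = 68; combined 110.

Minimum combined distance: 110 m.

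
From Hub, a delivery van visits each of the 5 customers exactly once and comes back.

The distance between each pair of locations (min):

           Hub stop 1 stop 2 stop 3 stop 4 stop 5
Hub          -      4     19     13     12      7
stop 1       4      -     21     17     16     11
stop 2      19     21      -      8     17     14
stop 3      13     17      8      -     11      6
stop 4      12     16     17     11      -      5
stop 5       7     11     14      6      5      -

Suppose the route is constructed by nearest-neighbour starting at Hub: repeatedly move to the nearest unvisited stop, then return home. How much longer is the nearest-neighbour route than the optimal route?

The nearest-neighbour route is 2 min longer than optimal.

From Hub: stop 1=4, stop 5=7, stop 4=12, stop 3=13, stop 2=19 → choose stop 1 (4).
From stop 1: stop 5=11, stop 4=16, stop 3=17, stop 2=21 → choose stop 5 (11).
From stop 5: stop 4=5, stop 3=6, stop 2=14 → choose stop 4 (5).
From stop 4: stop 3=11, stop 2=17 → choose stop 3 (11).
From stop 3: stop 2=8 → choose stop 2 (8).
NN route Hub → stop 1 → stop 5 → stop 4 → stop 3 → stop 2 → Hub costs 58.
Optimal: Hub → stop 1 → stop 2 → stop 3 → stop 4 → stop 5 → Hub costs 56 (by enumerating all 60 distinct tours).
Excess = 58 − 56 = 2.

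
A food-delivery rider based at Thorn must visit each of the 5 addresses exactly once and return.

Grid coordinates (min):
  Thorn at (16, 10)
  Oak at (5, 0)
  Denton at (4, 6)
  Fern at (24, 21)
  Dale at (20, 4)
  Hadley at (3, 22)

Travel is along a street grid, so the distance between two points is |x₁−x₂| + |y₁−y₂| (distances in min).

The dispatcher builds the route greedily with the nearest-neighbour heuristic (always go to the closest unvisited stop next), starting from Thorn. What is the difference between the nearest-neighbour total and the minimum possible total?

From Thorn: Dale=10, Denton=16, Fern=19, Oak=21, Hadley=25 → choose Dale (10).
From Dale: Denton=18, Oak=19, Fern=21, Hadley=35 → choose Denton (18).
From Denton: Oak=7, Hadley=17, Fern=35 → choose Oak (7).
From Oak: Hadley=24, Fern=40 → choose Hadley (24).
From Hadley: Fern=22 → choose Fern (22).
NN route Thorn → Dale → Denton → Oak → Hadley → Fern → Thorn costs 100.
Optimal: Thorn → Fern → Hadley → Denton → Oak → Dale → Thorn costs 94 (by enumerating all 60 distinct tours).
Excess = 100 − 94 = 6.

The nearest-neighbour route is 6 min longer than optimal.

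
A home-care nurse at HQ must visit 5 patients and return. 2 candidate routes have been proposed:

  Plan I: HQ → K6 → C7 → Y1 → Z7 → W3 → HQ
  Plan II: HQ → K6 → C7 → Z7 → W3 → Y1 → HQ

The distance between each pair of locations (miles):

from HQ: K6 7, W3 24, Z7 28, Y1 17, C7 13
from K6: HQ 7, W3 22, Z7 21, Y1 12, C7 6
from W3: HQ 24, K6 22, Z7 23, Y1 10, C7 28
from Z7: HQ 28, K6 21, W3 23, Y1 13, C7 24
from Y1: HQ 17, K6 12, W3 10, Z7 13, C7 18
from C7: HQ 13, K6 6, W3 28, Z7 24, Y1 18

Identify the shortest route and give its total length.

87 miles — Plan II is the shortest.

Plan I: 7 + 6 + 18 + 13 + 23 + 24 = 91
Plan II: 7 + 6 + 24 + 23 + 10 + 17 = 87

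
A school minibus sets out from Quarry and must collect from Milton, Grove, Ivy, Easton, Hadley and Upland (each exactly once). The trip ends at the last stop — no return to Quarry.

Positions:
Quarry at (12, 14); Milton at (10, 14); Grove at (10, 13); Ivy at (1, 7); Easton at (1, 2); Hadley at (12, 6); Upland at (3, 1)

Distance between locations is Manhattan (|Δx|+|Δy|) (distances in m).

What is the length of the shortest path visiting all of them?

There are 6! = 720 possible orderings.
Quarry - Milton - Grove - Ivy - Easton - Hadley - Upland: 2+1+15+5+15+14 = 52
Quarry - Milton - Grove - Ivy - Easton - Upland - Hadley: 2+1+15+5+3+14 = 40
Quarry - Milton - Grove - Ivy - Hadley - Easton - Upland: 2+1+15+12+15+3 = 48
Quarry - Milton - Grove - Ivy - Hadley - Upland - Easton: 2+1+15+12+14+3 = 47
Quarry - Milton - Grove - Ivy - Upland - Easton - Hadley: 2+1+15+8+3+15 = 44
Quarry - Milton - Grove - Ivy - Upland - Hadley - Easton: 2+1+15+8+14+15 = 55
Quarry - Milton - Grove - Easton - Ivy - Hadley - Upland: 2+1+20+5+12+14 = 54
Quarry - Milton - Grove - Easton - Ivy - Upland - Hadley: 2+1+20+5+8+14 = 50
… (712 more)
Quarry - Milton - Grove - Hadley - Ivy - Easton - Upland: 2+1+9+12+5+3 = 32  ← best
The minimum is 32.
One shortest path: Quarry → Milton → Grove → Hadley → Ivy → Easton → Upland.

Shortest open route: 32 m.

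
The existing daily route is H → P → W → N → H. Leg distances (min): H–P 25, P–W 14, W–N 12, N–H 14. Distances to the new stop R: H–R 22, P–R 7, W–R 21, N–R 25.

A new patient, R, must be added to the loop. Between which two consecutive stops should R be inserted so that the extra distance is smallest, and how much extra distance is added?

Insertion cost between consecutive stops i–j is d(i,R) + d(R,j) − d(i,j):
  between H and P: 22 + 7 − 25 = 4
  between P and W: 7 + 21 − 14 = 14
  between W and N: 21 + 25 − 12 = 34
  between N and H: 25 + 22 − 14 = 33
Cheapest insertion is between H and P, adding 4.
New total = 65 + 4 = 69.

Minimum extra distance: 4 min, inserting R between H and P.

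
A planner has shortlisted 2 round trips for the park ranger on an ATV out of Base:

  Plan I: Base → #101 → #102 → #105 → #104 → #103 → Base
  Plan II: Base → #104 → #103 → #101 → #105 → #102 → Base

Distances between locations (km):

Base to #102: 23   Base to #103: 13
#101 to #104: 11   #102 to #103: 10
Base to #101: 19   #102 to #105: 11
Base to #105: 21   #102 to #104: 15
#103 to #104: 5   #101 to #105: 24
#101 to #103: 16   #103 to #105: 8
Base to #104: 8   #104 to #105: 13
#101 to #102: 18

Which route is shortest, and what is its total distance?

Plan I: 19 + 18 + 11 + 13 + 5 + 13 = 79
Plan II: 8 + 5 + 16 + 24 + 11 + 23 = 87

Shortest is Plan I, total 79 km.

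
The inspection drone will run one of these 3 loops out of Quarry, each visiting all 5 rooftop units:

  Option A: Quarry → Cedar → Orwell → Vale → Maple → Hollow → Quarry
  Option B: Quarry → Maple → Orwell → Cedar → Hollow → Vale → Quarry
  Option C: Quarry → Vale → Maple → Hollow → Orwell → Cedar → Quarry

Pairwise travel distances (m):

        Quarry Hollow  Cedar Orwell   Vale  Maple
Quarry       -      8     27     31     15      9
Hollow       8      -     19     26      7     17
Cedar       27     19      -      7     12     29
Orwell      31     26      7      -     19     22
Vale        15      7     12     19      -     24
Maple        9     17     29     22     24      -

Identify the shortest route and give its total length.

79 m — Option B is the shortest.

Option A: 27 + 7 + 19 + 24 + 17 + 8 = 102
Option B: 9 + 22 + 7 + 19 + 7 + 15 = 79
Option C: 15 + 24 + 17 + 26 + 7 + 27 = 116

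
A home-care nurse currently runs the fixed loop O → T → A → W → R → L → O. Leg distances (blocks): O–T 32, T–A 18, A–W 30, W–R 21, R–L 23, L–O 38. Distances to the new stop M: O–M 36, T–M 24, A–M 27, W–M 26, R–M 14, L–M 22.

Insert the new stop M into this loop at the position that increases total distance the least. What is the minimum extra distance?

Insertion cost between consecutive stops i–j is d(i,M) + d(M,j) − d(i,j):
  between O and T: 36 + 24 − 32 = 28
  between T and A: 24 + 27 − 18 = 33
  between A and W: 27 + 26 − 30 = 23
  between W and R: 26 + 14 − 21 = 19
  between R and L: 14 + 22 − 23 = 13
  between L and O: 22 + 36 − 38 = 20
Cheapest insertion is between R and L, adding 13.
New total = 162 + 13 = 175.

Minimum extra distance: 13 blocks, inserting M between R and L.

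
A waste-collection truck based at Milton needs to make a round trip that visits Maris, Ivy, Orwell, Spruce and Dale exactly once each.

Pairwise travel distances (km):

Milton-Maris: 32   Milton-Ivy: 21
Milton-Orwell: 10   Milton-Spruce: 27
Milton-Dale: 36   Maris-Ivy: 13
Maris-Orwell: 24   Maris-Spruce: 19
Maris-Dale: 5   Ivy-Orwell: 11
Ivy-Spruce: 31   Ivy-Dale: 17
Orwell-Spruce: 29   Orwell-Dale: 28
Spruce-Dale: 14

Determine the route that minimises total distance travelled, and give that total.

With 5 stops there are 5!/2 = 60 distinct round trips (a route and its reverse cost the same).
Milton → Maris → Ivy → Orwell → Spruce → Dale → Milton: 32+13+11+29+14+36 = 135
Milton → Maris → Ivy → Orwell → Dale → Spruce → Milton: 32+13+11+28+14+27 = 125
Milton → Maris → Ivy → Spruce → Orwell → Dale → Milton: 32+13+31+29+28+36 = 169
Milton → Maris → Ivy → Spruce → Dale → Orwell → Milton: 32+13+31+14+28+10 = 128
Milton → Maris → Ivy → Dale → Orwell → Spruce → Milton: 32+13+17+28+29+27 = 146
Milton → Maris → Ivy → Dale → Spruce → Orwell → Milton: 32+13+17+14+29+10 = 115
Milton → Maris → Orwell → Ivy → Spruce → Dale → Milton: 32+24+11+31+14+36 = 148
Milton → Maris → Orwell → Ivy → Dale → Spruce → Milton: 32+24+11+17+14+27 = 125
Milton → Maris → Orwell → Spruce → Ivy → Dale → Milton: 32+24+29+31+17+36 = 169
Milton → Maris → Orwell → Spruce → Dale → Ivy → Milton: 32+24+29+14+17+21 = 137
Milton → Maris → Orwell → Dale → Ivy → Spruce → Milton: 32+24+28+17+31+27 = 159
Milton → Maris → Orwell → Dale → Spruce → Ivy → Milton: 32+24+28+14+31+21 = 150
Milton → Maris → Spruce → Ivy → Orwell → Dale → Milton: 32+19+31+11+28+36 = 157
Milton → Maris → Spruce → Ivy → Dale → Orwell → Milton: 32+19+31+17+28+10 = 137
… (46 more)
Milton → Orwell → Ivy → Maris → Dale → Spruce → Milton: 10+11+13+5+14+27 = 80  ← best
The minimum is 80.
One optimal route: Milton → Orwell → Ivy → Maris → Dale → Spruce → Milton (or its reverse).

80 km — the shortest possible round trip.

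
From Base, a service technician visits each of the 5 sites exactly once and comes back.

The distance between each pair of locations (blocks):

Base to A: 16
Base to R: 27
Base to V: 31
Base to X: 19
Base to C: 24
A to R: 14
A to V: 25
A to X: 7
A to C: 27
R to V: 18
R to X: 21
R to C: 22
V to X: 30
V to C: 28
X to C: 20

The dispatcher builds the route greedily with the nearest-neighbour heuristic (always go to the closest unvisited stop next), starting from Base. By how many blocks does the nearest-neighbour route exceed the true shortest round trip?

Excess over optimum: 4 blocks.

Base: A=16, X=19, C=24, R=27, V=31 ⇒ A
A: X=7, R=14, V=25, C=27 ⇒ X
X: C=20, R=21, V=30 ⇒ C
C: R=22, V=28 ⇒ R
R: V=18 ⇒ V
NN route Base → A → X → C → R → V → Base costs 114.
Optimal: Base → X → A → R → V → C → Base costs 110 (by enumerating all 60 distinct tours).
Excess = 114 − 110 = 4.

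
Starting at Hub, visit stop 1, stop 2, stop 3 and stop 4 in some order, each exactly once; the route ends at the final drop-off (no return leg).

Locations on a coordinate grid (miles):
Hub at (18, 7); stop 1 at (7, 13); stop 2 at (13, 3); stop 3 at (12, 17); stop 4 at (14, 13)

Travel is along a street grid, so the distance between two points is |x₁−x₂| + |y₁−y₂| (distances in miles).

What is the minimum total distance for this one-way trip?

There are 4! = 24 possible orderings.
Hub→stop 1→stop 2→stop 3→stop 4: 17+16+15+6 = 54
Hub→stop 1→stop 2→stop 4→stop 3: 17+16+11+6 = 50
Hub→stop 1→stop 3→stop 2→stop 4: 17+9+15+11 = 52
Hub→stop 1→stop 3→stop 4→stop 2: 17+9+6+11 = 43
Hub→stop 1→stop 4→stop 2→stop 3: 17+7+11+15 = 50
Hub→stop 1→stop 4→stop 3→stop 2: 17+7+6+15 = 45
Hub→stop 2→stop 1→stop 3→stop 4: 9+16+9+6 = 40
Hub→stop 2→stop 1→stop 4→stop 3: 9+16+7+6 = 38
Hub→stop 2→stop 3→stop 1→stop 4: 9+15+9+7 = 40
Hub→stop 2→stop 3→stop 4→stop 1: 9+15+6+7 = 37
Hub→stop 2→stop 4→stop 1→stop 3: 9+11+7+9 = 36
Hub→stop 2→stop 4→stop 3→stop 1: 9+11+6+9 = 35
Hub→stop 3→stop 1→stop 2→stop 4: 16+9+16+11 = 52
Hub→stop 3→stop 1→stop 4→stop 2: 16+9+7+11 = 43
… (10 more)
The minimum is 35.
One shortest path: Hub → stop 2 → stop 4 → stop 3 → stop 1.

Minimum one-way distance = 35 miles.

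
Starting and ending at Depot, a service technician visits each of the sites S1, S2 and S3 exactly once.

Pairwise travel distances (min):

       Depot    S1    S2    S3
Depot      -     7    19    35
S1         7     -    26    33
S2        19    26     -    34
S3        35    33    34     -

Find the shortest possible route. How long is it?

Shortest round trip = 93 min.

Depot - S1 - S2 - S3 - Depot: 7+26+34+35 = 102
Depot - S1 - S3 - S2 - Depot: 7+33+34+19 = 93
Depot - S2 - S1 - S3 - Depot: 19+26+33+35 = 113
The minimum is 93.
One optimal route: Depot → S1 → S3 → S2 → Depot (or its reverse).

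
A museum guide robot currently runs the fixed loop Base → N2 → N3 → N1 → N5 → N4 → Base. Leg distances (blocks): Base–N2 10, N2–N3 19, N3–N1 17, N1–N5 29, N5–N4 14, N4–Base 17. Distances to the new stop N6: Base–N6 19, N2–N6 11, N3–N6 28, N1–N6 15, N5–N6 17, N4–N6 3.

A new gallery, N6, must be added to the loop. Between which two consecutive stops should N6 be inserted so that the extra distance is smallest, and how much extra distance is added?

Minimum extra distance: 3 blocks, inserting N6 between N1 and N5.

Insertion cost between consecutive stops i–j is d(i,N6) + d(N6,j) − d(i,j):
  between Base and N2: 19 + 11 − 10 = 20
  between N2 and N3: 11 + 28 − 19 = 20
  between N3 and N1: 28 + 15 − 17 = 26
  between N1 and N5: 15 + 17 − 29 = 3
  between N5 and N4: 17 + 3 − 14 = 6
  between N4 and Base: 3 + 19 − 17 = 5
Cheapest insertion is between N1 and N5, adding 3.
New total = 106 + 3 = 109.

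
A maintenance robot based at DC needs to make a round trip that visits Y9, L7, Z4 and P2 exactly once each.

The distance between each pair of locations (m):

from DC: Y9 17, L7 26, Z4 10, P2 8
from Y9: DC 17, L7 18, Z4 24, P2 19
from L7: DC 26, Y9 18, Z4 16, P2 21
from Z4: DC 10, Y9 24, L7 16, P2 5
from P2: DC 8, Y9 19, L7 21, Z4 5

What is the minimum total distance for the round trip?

DC → Y9 → L7 → Z4 → P2 → DC: 17+18+16+5+8 = 64
DC → Y9 → L7 → P2 → Z4 → DC: 17+18+21+5+10 = 71
DC → Y9 → Z4 → L7 → P2 → DC: 17+24+16+21+8 = 86
DC → Y9 → Z4 → P2 → L7 → DC: 17+24+5+21+26 = 93
DC → Y9 → P2 → L7 → Z4 → DC: 17+19+21+16+10 = 83
DC → Y9 → P2 → Z4 → L7 → DC: 17+19+5+16+26 = 83
DC → L7 → Y9 → Z4 → P2 → DC: 26+18+24+5+8 = 81
DC → L7 → Y9 → P2 → Z4 → DC: 26+18+19+5+10 = 78
DC → L7 → Z4 → Y9 → P2 → DC: 26+16+24+19+8 = 93
DC → L7 → P2 → Y9 → Z4 → DC: 26+21+19+24+10 = 100
DC → Z4 → Y9 → L7 → P2 → DC: 10+24+18+21+8 = 81
DC → Z4 → L7 → Y9 → P2 → DC: 10+16+18+19+8 = 71
The minimum is 64.
One optimal route: DC → Y9 → L7 → Z4 → P2 → DC (or its reverse).

Shortest round trip = 64 m.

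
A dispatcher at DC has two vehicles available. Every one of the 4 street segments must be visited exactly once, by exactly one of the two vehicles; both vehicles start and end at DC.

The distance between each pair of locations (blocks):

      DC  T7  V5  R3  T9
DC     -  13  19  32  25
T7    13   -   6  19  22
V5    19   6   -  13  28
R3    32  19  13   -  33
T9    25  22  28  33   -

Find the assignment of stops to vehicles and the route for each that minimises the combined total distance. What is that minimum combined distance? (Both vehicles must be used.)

Check every non-empty split of the stops between the two vehicles; for each half take its own optimal tour:
  {T7} + {V5, R3, T9}: 26 + 90 = 116
  {V5} + {T7, R3, T9}: 38 + 90 = 128
  {T7, V5} + {R3, T9}: 38 + 90 = 128
  {R3} + {T7, V5, T9}: 64 + 72 = 136
  {T7, R3} + {V5, T9}: 64 + 72 = 136
  {V5, R3} + {T7, T9}: 64 + 60 = 124
  … (7 splits in total)
  {T7, V5, R3} + {T9}: 64 + 50 = 114  ← best
Best: vehicle 1 DC → T7 → V5 → R3 → DC = 64; vehicle 2 DC → T9 → DC = 50; combined 114.

Minimum combined distance: 114 blocks.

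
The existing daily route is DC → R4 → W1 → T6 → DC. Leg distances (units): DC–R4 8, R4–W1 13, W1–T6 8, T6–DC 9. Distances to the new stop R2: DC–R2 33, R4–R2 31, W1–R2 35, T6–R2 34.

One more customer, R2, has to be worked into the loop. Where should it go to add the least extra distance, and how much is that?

+53 — insert R2 between R4 and W1.

Insertion cost between consecutive stops i–j is d(i,R2) + d(R2,j) − d(i,j):
  between DC and R4: 33 + 31 − 8 = 56
  between R4 and W1: 31 + 35 − 13 = 53
  between W1 and T6: 35 + 34 − 8 = 61
  between T6 and DC: 34 + 33 − 9 = 58
Cheapest insertion is between R4 and W1, adding 53.
New total = 38 + 53 = 91.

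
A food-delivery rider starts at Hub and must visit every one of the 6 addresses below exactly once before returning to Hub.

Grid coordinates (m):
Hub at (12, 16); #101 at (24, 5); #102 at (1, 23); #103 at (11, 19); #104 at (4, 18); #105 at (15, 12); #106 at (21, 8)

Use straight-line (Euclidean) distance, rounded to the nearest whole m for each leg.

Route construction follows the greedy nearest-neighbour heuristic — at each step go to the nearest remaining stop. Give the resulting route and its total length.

Nearest-neighbour total = 61 m; route Hub → #103 → #104 → #102 → #105 → #106 → #101 → Hub.

Hub → [#103:3 / #105:5 / #104:8 / #106:12 / #102:13 / #101:16] → #103 (3)
#103 → [#104:7 / #105:8 / #102:11 / #106:15 / #101:19] → #104 (7)
#104 → [#102:6 / #105:13 / #106:20 / #101:24] → #102 (6)
#102 → [#105:18 / #106:25 / #101:29] → #105 (18)
#105 → [#106:7 / #101:11] → #106 (7)
#106 → [#101:4] → #101 (4)
Return #101→Hub: 16.
Total = 3 + 7 + 6 + 18 + 7 + 4 + 16 = 61.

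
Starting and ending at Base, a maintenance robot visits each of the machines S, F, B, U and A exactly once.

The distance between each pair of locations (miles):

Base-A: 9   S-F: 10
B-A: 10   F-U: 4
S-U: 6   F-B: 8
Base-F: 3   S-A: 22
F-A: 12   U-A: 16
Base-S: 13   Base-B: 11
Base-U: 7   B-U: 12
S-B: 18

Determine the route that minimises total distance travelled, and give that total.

Minimum total distance: 50 miles.

With 5 stops there are 5!/2 = 60 distinct round trips (a route and its reverse cost the same).
Base-S-F-B-U-A-Base: 13+10+8+12+16+9 = 68
Base-S-F-B-A-U-Base: 13+10+8+10+16+7 = 64
Base-S-F-U-B-A-Base: 13+10+4+12+10+9 = 58
Base-S-F-U-A-B-Base: 13+10+4+16+10+11 = 64
Base-S-F-A-B-U-Base: 13+10+12+10+12+7 = 64
Base-S-F-A-U-B-Base: 13+10+12+16+12+11 = 74
Base-S-B-F-U-A-Base: 13+18+8+4+16+9 = 68
Base-S-B-F-A-U-Base: 13+18+8+12+16+7 = 74
Base-S-B-U-F-A-Base: 13+18+12+4+12+9 = 68
Base-S-B-U-A-F-Base: 13+18+12+16+12+3 = 74
Base-S-B-A-F-U-Base: 13+18+10+12+4+7 = 64
Base-S-B-A-U-F-Base: 13+18+10+16+4+3 = 64
Base-S-U-F-B-A-Base: 13+6+4+8+10+9 = 50
Base-S-U-F-A-B-Base: 13+6+4+12+10+11 = 56
… (46 more)
The minimum is 50.
One optimal route: Base → S → U → F → B → A → Base (or its reverse).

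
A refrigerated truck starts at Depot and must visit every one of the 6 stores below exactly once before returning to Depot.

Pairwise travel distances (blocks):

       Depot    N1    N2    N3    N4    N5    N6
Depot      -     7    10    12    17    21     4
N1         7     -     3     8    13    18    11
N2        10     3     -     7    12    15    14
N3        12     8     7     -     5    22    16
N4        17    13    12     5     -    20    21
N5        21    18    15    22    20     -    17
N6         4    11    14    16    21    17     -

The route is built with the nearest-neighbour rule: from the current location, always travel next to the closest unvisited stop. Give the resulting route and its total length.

Nearest-neighbour total = 71 blocks; route Depot → N6 → N1 → N2 → N3 → N4 → N5 → Depot.

From Depot: distances to unvisited — N6=4, N1=7, N2=10, N3=12, N4=17, N5=21. Nearest is N6 (4).
From N6: distances to unvisited — N1=11, N2=14, N3=16, N5=17, N4=21. Nearest is N1 (11).
From N1: distances to unvisited — N2=3, N3=8, N4=13, N5=18. Nearest is N2 (3).
From N2: distances to unvisited — N3=7, N4=12, N5=15. Nearest is N3 (7).
From N3: distances to unvisited — N4=5, N5=22. Nearest is N4 (5).
From N4: distances to unvisited — N5=20. Nearest is N5 (20).
Return N5→Depot: 21.
Total = 4 + 11 + 3 + 7 + 5 + 20 + 21 = 71.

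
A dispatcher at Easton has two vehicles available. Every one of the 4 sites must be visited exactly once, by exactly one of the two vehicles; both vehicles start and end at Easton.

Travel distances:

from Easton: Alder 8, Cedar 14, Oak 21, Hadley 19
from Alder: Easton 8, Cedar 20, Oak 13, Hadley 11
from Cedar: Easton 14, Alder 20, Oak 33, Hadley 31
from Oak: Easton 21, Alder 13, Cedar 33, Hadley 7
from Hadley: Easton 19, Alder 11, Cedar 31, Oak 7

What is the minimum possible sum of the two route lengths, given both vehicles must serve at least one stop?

Try each way of splitting the stops between the two vehicles (each non-empty) and, for each split, find the best tour for each vehicle:
  {Alder} + {Cedar, Oak, Hadley}: 16 + 73 = 89
  {Cedar} + {Alder, Oak, Hadley}: 28 + 47 = 75
  {Alder, Cedar} + {Oak, Hadley}: 42 + 47 = 89
  {Oak} + {Alder, Cedar, Hadley}: 42 + 64 = 106
  {Alder, Oak} + {Cedar, Hadley}: 42 + 64 = 106
  {Cedar, Oak} + {Alder, Hadley}: 68 + 38 = 106
  … (7 splits in total)
Best: vehicle 1 Easton → Cedar → Easton = 28; vehicle 2 Easton → Alder → Oak → Hadley → Easton = 47; combined 75.

75 — the smallest possible combined total.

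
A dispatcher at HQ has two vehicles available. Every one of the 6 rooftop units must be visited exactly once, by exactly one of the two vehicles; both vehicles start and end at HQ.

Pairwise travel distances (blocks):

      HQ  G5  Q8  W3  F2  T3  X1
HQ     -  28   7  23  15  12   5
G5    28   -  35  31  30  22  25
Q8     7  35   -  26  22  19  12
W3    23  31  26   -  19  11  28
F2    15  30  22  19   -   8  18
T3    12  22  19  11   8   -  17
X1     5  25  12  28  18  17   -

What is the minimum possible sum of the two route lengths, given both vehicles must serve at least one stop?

Minimum combined distance: 109 blocks.

Check every non-empty split of the stops between the two vehicles; for each half take its own optimal tour:
  {G5} + {Q8, W3, F2, T3, X1}: 56 + 75 = 131
  {Q8} + {G5, W3, F2, T3, X1}: 14 + 95 = 109
  {G5, Q8} + {W3, F2, T3, X1}: 70 + 65 = 135
  {W3} + {G5, Q8, F2, T3, X1}: 46 + 89 = 135
  {G5, W3} + {Q8, F2, T3, X1}: 82 + 57 = 139
  {Q8, W3} + {G5, F2, T3, X1}: 56 + 75 = 131
  … (31 splits in total)
Best: vehicle 1 HQ → Q8 → HQ = 14; vehicle 2 HQ → F2 → T3 → W3 → G5 → X1 → HQ = 95; combined 109.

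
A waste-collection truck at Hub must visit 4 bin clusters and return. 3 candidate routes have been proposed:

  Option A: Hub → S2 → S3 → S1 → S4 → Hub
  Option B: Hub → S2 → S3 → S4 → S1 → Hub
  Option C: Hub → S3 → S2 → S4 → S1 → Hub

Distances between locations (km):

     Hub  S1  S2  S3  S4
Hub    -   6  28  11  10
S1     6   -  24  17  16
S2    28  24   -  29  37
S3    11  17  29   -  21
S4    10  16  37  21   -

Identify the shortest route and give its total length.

Option A: 28 + 29 + 17 + 16 + 10 = 100
Option B: 28 + 29 + 21 + 16 + 6 = 100
Option C: 11 + 29 + 37 + 16 + 6 = 99

Shortest is Option C, total 99 km.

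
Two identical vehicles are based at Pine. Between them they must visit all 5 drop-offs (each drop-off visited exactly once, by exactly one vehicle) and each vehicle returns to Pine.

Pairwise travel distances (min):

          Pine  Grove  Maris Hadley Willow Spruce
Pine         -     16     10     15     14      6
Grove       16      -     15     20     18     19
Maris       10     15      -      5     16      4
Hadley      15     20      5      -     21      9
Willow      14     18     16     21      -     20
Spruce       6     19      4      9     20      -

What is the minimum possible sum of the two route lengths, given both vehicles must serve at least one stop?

78 min — the smallest possible combined total.

Check every non-empty split of the stops between the two vehicles; for each half take its own optimal tour:
  {Grove} + {Maris, Hadley, Willow, Spruce}: 32 + 50 = 82
  {Maris} + {Grove, Hadley, Willow, Spruce}: 20 + 67 = 87
  {Grove, Maris} + {Hadley, Willow, Spruce}: 41 + 50 = 91
  {Hadley} + {Grove, Maris, Willow, Spruce}: 30 + 57 = 87
  {Grove, Hadley} + {Maris, Willow, Spruce}: 51 + 40 = 91
  {Maris, Hadley} + {Grove, Willow, Spruce}: 30 + 57 = 87
  … (15 splits in total)
  {Grove, Willow} + {Maris, Hadley, Spruce}: 48 + 30 = 78  ← best
Best: vehicle 1 Pine → Grove → Willow → Pine = 48; vehicle 2 Pine → Maris → Hadley → Spruce → Pine = 30; combined 78.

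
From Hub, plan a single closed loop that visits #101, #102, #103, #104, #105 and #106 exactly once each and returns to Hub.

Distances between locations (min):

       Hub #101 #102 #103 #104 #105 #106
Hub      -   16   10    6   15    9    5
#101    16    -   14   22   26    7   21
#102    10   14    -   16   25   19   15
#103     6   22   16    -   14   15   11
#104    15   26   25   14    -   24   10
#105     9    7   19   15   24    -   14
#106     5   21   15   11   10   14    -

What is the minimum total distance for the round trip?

Hub→#101→#102→#103→#104→#105→#106→Hub: 16+14+16+14+24+14+5 = 103
Hub→#101→#102→#103→#104→#106→#105→Hub: 16+14+16+14+10+14+9 = 93
Hub→#101→#102→#103→#105→#104→#106→Hub: 16+14+16+15+24+10+5 = 100
Hub→#101→#102→#103→#105→#106→#104→Hub: 16+14+16+15+14+10+15 = 100
Hub→#101→#102→#103→#106→#104→#105→Hub: 16+14+16+11+10+24+9 = 100
Hub→#101→#102→#103→#106→#105→#104→Hub: 16+14+16+11+14+24+15 = 110
Hub→#101→#102→#104→#103→#105→#106→Hub: 16+14+25+14+15+14+5 = 103
Hub→#101→#102→#104→#103→#106→#105→Hub: 16+14+25+14+11+14+9 = 103
… (352 more)
Hub→#102→#101→#105→#103→#104→#106→Hub: 10+14+7+15+14+10+5 = 75  ← best
The minimum is 75.
One optimal route: Hub → #102 → #101 → #105 → #103 → #104 → #106 → Hub (or its reverse).

Minimum total distance: 75 min.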